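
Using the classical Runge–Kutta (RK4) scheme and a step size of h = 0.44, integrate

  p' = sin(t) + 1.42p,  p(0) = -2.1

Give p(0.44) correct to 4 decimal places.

RK4: k1 = f(t_n, p_n); k2 = f(t_n + h/2, p_n + (h/2)·k1); k3 = f(t_n + h/2, p_n + (h/2)·k2); k4 = f(t_n + h, p_n + h·k3); p_{n+1} = p_n + (h/6)·(k1 + 2k2 + 2k3 + k4).
t=0.000000, p=-2.100000:
  k1 = f(0.000000, -2.100000) = -2.982000
  k2 = f(0.220000, -2.756040) = -3.695347
  k3 = f(0.220000, -2.912976) = -3.918197
  k4 = f(0.440000, -3.824007) = -5.004150
  p ← -2.100000 + (0.44/6)·(k1 + 2k2 + 2k3 + k4) = -3.802304
p(0.44) ≈ -3.8023

-3.8023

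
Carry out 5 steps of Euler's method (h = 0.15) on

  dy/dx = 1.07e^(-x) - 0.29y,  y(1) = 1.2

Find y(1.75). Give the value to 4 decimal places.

Euler: y_{n+1} = y_n + h·f(x_n, y_n).
x=1.000000, y=1.200000: f=0.045631 → y ← 1.200000 + 0.15·0.045631 = 1.206845
x=1.150000, y=1.206845: f=-0.011184 → y ← 1.206845 + 0.15·(-0.011184) = 1.205167
x=1.300000, y=1.205167: f=-0.057889 → y ← 1.205167 + 0.15·(-0.057889) = 1.196484
x=1.450000, y=1.196484: f=-0.095990 → y ← 1.196484 + 0.15·(-0.095990) = 1.182085
x=1.600000, y=1.182085: f=-0.126775 → y ← 1.182085 + 0.15·(-0.126775) = 1.163069
y(1.75) ≈ 1.1631

1.1631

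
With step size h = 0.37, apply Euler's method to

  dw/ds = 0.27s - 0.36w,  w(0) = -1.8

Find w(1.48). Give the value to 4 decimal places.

Euler: w_{n+1} = w_n + h·f(s_n, w_n).
s=0.000000, w=-1.800000: f=0.648000 → w ← -1.800000 + 0.37·0.648000 = -1.560240
s=0.370000, w=-1.560240: f=0.661586 → w ← -1.560240 + 0.37·0.661586 = -1.315453
s=0.740000, w=-1.315453: f=0.673363 → w ← -1.315453 + 0.37·0.673363 = -1.066309
s=1.110000, w=-1.066309: f=0.683571 → w ← -1.066309 + 0.37·0.683571 = -0.813387
w(1.48) ≈ -0.8134

-0.8134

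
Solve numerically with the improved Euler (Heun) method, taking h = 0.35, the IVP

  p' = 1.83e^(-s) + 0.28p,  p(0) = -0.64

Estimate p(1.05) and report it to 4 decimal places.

Heun: k1 = f(s_n, p_n); k2 = f(s_n + h, p_n + h·k1); p_{n+1} = p_n + (h/2)·(k1 + k2).
s=0.000000, p=-0.640000:
  k1 = f(0.000000, -0.640000) = 1.650800
  k2 = f(0.350000, -0.062220) = 1.272158
  p ← -0.640000 + (0.35/2)·(1.650800 + 1.272158) = -0.128482
s=0.350000, p=-0.128482:
  k1 = f(0.350000, -0.128482) = 1.253604
  k2 = f(0.700000, 0.310279) = 0.995629
  p ← -0.128482 + (0.35/2)·(1.253604 + 0.995629) = 0.265133
s=0.700000, p=0.265133:
  k1 = f(0.700000, 0.265133) = 0.982988
  k2 = f(1.050000, 0.609179) = 0.810956
  p ← 0.265133 + (0.35/2)·(0.982988 + 0.810956) = 0.579074
p(1.05) ≈ 0.5791

0.5791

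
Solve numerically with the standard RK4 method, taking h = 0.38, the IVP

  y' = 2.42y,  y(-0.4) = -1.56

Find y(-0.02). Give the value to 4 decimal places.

RK4: k1 = f(x_n, y_n); k2 = f(x_n + h/2, y_n + (h/2)·k1); k3 = f(x_n + h/2, y_n + (h/2)·k2); k4 = f(x_n + h, y_n + h·k3); y_{n+1} = y_n + (h/6)·(k1 + 2k2 + 2k3 + k4).
x=-0.400000, y=-1.560000:
  k1 = f(-0.400000, -1.560000) = -3.775200
  k2 = f(-0.210000, -2.277288) = -5.511037
  k3 = f(-0.210000, -2.607097) = -6.309175
  k4 = f(-0.020000, -3.957486) = -9.577117
  y ← -1.560000 + (0.38/6)·(k1 + 2k2 + 2k3 + k4) = -3.902874
y(-0.02) ≈ -3.9029

-3.9029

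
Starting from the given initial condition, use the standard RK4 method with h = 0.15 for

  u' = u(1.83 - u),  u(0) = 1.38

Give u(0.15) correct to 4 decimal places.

RK4: k1 = f(x_n, u_n); k2 = f(x_n + h/2, u_n + (h/2)·k1); k3 = f(x_n + h/2, u_n + (h/2)·k2); k4 = f(x_n + h, u_n + h·k3); u_{n+1} = u_n + (h/6)·(k1 + 2k2 + 2k3 + k4).
x=0.000000, u=1.380000:
  k1 = f(0.000000, 1.380000) = 0.621000
  k2 = f(0.075000, 1.426575) = 0.575516
  k3 = f(0.075000, 1.423164) = 0.578995
  k4 = f(0.150000, 1.466849) = 0.532687
  u ← 1.380000 + (0.15/6)·(k1 + 2k2 + 2k3 + k4) = 1.466568
u(0.15) ≈ 1.4666

1.4666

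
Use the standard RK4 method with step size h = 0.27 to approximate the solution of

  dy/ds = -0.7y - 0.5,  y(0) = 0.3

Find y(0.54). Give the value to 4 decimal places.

RK4: k1 = f(s_n, y_n); k2 = f(s_n + h/2, y_n + (h/2)·k1); k3 = f(s_n + h/2, y_n + (h/2)·k2); k4 = f(s_n + h, y_n + h·k3); y_{n+1} = y_n + (h/6)·(k1 + 2k2 + 2k3 + k4).
s=0.000000, y=0.300000:
  k1 = f(0.000000, 0.300000) = -0.710000
  k2 = f(0.135000, 0.204150) = -0.642905
  k3 = f(0.135000, 0.213208) = -0.649245
  k4 = f(0.270000, 0.124704) = -0.587293
  y ← 0.300000 + (0.27/6)·(k1 + 2k2 + 2k3 + k4) = 0.125328
s=0.270000, y=0.125328:
  k1 = f(0.270000, 0.125328) = -0.587730
  k2 = f(0.405000, 0.045985) = -0.532189
  k3 = f(0.405000, 0.053483) = -0.537438
  k4 = f(0.540000, -0.019780) = -0.486154
  y ← 0.125328 + (0.27/6)·(k1 + 2k2 + 2k3 + k4) = -0.019263
y(0.54) ≈ -0.0193

-0.0193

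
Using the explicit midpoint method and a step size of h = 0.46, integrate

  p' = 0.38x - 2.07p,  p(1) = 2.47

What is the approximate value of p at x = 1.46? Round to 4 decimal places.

Midpoint: k1 = f(x_n, p_n); k2 = f(x_n + h/2, p_n + (h/2)·k1); p_{n+1} = p_n + h·k2.
x=1.000000, p=2.470000:
  k1 = f(1.000000, 2.470000) = -4.732900
  k2 = f(1.230000, 1.381433) = -2.392166
  p ← 2.470000 + 0.46·(-2.392166) = 1.369603
p(1.46) ≈ 1.3696

1.3696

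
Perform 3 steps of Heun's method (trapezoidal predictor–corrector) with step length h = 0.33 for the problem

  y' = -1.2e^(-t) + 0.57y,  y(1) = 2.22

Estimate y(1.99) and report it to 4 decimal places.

3.4978

Heun: k1 = f(t_n, y_n); k2 = f(t_n + h, y_n + h·k1); y_{n+1} = y_n + (h/2)·(k1 + k2).
t=1.000000, y=2.220000:
  k1 = f(1.000000, 2.220000) = 0.823945
  k2 = f(1.330000, 2.491902) = 1.103011
  y ← 2.220000 + (0.33/2)·(0.823945 + 1.103011) = 2.537948
t=1.330000, y=2.537948:
  k1 = f(1.330000, 2.537948) = 1.129257
  k2 = f(1.660000, 2.910603) = 1.430877
  y ← 2.537948 + (0.33/2)·(1.129257 + 1.430877) = 2.960370
t=1.660000, y=2.960370:
  k1 = f(1.660000, 2.960370) = 1.459244
  k2 = f(1.990000, 3.441920) = 1.797860
  y ← 2.960370 + (0.33/2)·(1.459244 + 1.797860) = 3.497792
y(1.99) ≈ 3.4978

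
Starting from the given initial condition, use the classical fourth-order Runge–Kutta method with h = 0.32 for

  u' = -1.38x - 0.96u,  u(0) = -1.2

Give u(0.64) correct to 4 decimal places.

-0.8819

RK4: k1 = f(x_n, u_n); k2 = f(x_n + h/2, u_n + (h/2)·k1); k3 = f(x_n + h/2, u_n + (h/2)·k2); k4 = f(x_n + h, u_n + h·k3); u_{n+1} = u_n + (h/6)·(k1 + 2k2 + 2k3 + k4).
x=0.000000, u=-1.200000:
  k1 = f(0.000000, -1.200000) = 1.152000
  k2 = f(0.160000, -1.015680) = 0.754253
  k3 = f(0.160000, -1.079320) = 0.815347
  k4 = f(0.320000, -0.939089) = 0.459925
  u ← -1.200000 + (0.32/6)·(k1 + 2k2 + 2k3 + k4) = -0.946607
x=0.320000, u=-0.946607:
  k1 = f(0.320000, -0.946607) = 0.467142
  k2 = f(0.480000, -0.871864) = 0.174589
  k3 = f(0.480000, -0.918672) = 0.219525
  k4 = f(0.640000, -0.876359) = -0.041896
  u ← -0.946607 + (0.32/6)·(k1 + 2k2 + 2k3 + k4) = -0.881888
u(0.64) ≈ -0.8819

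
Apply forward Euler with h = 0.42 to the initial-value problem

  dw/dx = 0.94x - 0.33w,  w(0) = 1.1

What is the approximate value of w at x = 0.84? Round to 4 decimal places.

0.9820

Euler: w_{n+1} = w_n + h·f(x_n, w_n).
x=0.000000, w=1.100000: f=-0.363000 → w ← 1.100000 + 0.42·(-0.363000) = 0.947540
x=0.420000, w=0.947540: f=0.082112 → w ← 0.947540 + 0.42·0.082112 = 0.982027
w(0.84) ≈ 0.9820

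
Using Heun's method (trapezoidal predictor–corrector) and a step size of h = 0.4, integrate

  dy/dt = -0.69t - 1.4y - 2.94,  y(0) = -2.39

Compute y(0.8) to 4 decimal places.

-2.3709

Heun: k1 = f(t_n, y_n); k2 = f(t_n + h, y_n + h·k1); y_{n+1} = y_n + (h/2)·(k1 + k2).
t=0.000000, y=-2.390000:
  k1 = f(0.000000, -2.390000) = 0.406000
  k2 = f(0.400000, -2.227600) = -0.097360
  y ← -2.390000 + (0.4/2)·(0.406000 + (-0.097360)) = -2.328272
t=0.400000, y=-2.328272:
  k1 = f(0.400000, -2.328272) = 0.043581
  k2 = f(0.800000, -2.310840) = -0.256824
  y ← -2.328272 + (0.4/2)·(0.043581 + (-0.256824)) = -2.370921
y(0.8) ≈ -2.3709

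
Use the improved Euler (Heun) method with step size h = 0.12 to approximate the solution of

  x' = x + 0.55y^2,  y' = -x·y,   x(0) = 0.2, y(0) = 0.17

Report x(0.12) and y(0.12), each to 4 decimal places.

0.2274, 0.1657

Heun on (x,y): k1 = f(t_n, state_n); k2 = f(t_n + h, state_n + h·k1); state_{n+1} = state_n + (h/2)·(k1 + k2).
0.000000: (0.200000, 0.170000)
  k1 = (0.215895, -0.034000)
  predictor → (0.225907, 0.165920)
  k2 = (0.241049, -0.037483)
  → (0.227417, 0.165711)
(x(0.12), y(0.12)) ≈ (0.2274, 0.1657)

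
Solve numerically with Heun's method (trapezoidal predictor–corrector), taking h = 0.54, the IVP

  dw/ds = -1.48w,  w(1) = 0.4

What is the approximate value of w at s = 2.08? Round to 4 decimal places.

0.1082

Heun: k1 = f(s_n, w_n); k2 = f(s_n + h, w_n + h·k1); w_{n+1} = w_n + (h/2)·(k1 + k2).
s=1.000000, w=0.400000:
  k1 = f(1.000000, 0.400000) = -0.592000
  k2 = f(1.540000, 0.080320) = -0.118874
  w ← 0.400000 + (0.54/2)·(-0.592000 + (-0.118874)) = 0.208064
s=1.540000, w=0.208064:
  k1 = f(1.540000, 0.208064) = -0.307935
  k2 = f(2.080000, 0.041779) = -0.061833
  w ← 0.208064 + (0.54/2)·(-0.307935 + (-0.061833)) = 0.108227
w(2.08) ≈ 0.1082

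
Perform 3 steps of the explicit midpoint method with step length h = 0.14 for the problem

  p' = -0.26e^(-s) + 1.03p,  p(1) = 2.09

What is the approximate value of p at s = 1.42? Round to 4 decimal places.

Midpoint: k1 = f(s_n, p_n); k2 = f(s_n + h/2, p_n + (h/2)·k1); p_{n+1} = p_n + h·k2.
s=1.000000, p=2.090000:
  k1 = f(1.000000, 2.090000) = 2.057051
  k2 = f(1.070000, 2.233994) = 2.211831
  p ← 2.090000 + 0.14·2.211831 = 2.399656
s=1.140000, p=2.399656:
  k1 = f(1.140000, 2.399656) = 2.388493
  k2 = f(1.210000, 2.566851) = 2.566325
  p ← 2.399656 + 0.14·2.566325 = 2.758942
s=1.280000, p=2.758942:
  k1 = f(1.280000, 2.758942) = 2.769420
  k2 = f(1.350000, 2.952801) = 2.973983
  p ← 2.758942 + 0.14·2.973983 = 3.175299
p(1.42) ≈ 3.1753

3.1753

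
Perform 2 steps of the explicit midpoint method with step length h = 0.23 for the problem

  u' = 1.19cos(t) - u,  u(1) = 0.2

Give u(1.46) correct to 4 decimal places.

0.2600

Midpoint: k1 = f(t_n, u_n); k2 = f(t_n + h/2, u_n + (h/2)·k1); u_{n+1} = u_n + h·k2.
t=1.000000, u=0.200000:
  k1 = f(1.000000, 0.200000) = 0.442960
  k2 = f(1.115000, 0.250940) = 0.272871
  u ← 0.200000 + 0.23·0.272871 = 0.262760
t=1.230000, u=0.262760:
  k1 = f(1.230000, 0.262760) = 0.134983
  k2 = f(1.345000, 0.278283) = -0.011863
  u ← 0.262760 + 0.23·(-0.011863) = 0.260032
u(1.46) ≈ 0.2600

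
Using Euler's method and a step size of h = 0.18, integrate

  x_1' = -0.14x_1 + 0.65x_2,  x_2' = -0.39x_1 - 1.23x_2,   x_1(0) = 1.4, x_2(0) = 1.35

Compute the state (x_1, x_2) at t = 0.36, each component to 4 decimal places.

Euler on (x_1,x_2): x_1_{n+1} = x_1_n + h·x_1', x_2_{n+1} = x_2_n + h·x_2'.
0.000000: (1.400000, 1.350000); f=(0.681500, -2.206500) → (1.522670, 0.952830)
0.180000: (1.522670, 0.952830); f=(0.406166, -1.765822) → (1.595780, 0.634982)
(x_1(0.36), x_2(0.36)) ≈ (1.5958, 0.6350)

1.5958, 0.6350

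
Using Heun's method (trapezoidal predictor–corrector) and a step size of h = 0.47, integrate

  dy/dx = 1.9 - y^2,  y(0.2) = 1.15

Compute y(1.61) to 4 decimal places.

1.3433

Heun: k1 = f(x_n, y_n); k2 = f(x_n + h, y_n + h·k1); y_{n+1} = y_n + (h/2)·(k1 + k2).
x=0.200000, y=1.150000:
  k1 = f(0.200000, 1.150000) = 0.577500
  k2 = f(0.670000, 1.421425) = -0.120449
  y ← 1.150000 + (0.47/2)·(0.577500 + (-0.120449)) = 1.257407
x=0.670000, y=1.257407:
  k1 = f(0.670000, 1.257407) = 0.318928
  k2 = f(1.140000, 1.407303) = -0.080502
  y ← 1.257407 + (0.47/2)·(0.318928 + (-0.080502)) = 1.313437
x=1.140000, y=1.313437:
  k1 = f(1.140000, 1.313437) = 0.174883
  k2 = f(1.610000, 1.395632) = -0.047789
  y ← 1.313437 + (0.47/2)·(0.174883 + (-0.047789)) = 1.343304
y(1.61) ≈ 1.3433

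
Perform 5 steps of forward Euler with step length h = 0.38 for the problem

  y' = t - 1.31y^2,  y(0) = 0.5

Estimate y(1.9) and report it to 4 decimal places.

Euler: y_{n+1} = y_n + h·f(t_n, y_n).
t=0.000000, y=0.500000: f=-0.327500 → y ← 0.500000 + 0.38·(-0.327500) = 0.375550
t=0.380000, y=0.375550: f=0.195240 → y ← 0.375550 + 0.38·0.195240 = 0.449741
t=0.760000, y=0.449741: f=0.495030 → y ← 0.449741 + 0.38·0.495030 = 0.637853
t=1.140000, y=0.637853: f=0.607019 → y ← 0.637853 + 0.38·0.607019 = 0.868520
t=1.520000, y=0.868520: f=0.531832 → y ← 0.868520 + 0.38·0.531832 = 1.070616
y(1.9) ≈ 1.0706

1.0706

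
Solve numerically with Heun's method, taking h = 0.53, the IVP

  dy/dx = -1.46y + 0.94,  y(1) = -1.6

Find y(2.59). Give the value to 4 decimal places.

Heun: k1 = f(x_n, y_n); k2 = f(x_n + h, y_n + h·k1); y_{n+1} = y_n + (h/2)·(k1 + k2).
x=1.000000, y=-1.600000:
  k1 = f(1.000000, -1.600000) = 3.276000
  k2 = f(1.530000, 0.136280) = 0.741031
  y ← -1.600000 + (0.53/2)·(3.276000 + 0.741031) = -0.535487
x=1.530000, y=-0.535487:
  k1 = f(1.530000, -0.535487) = 1.721811
  k2 = f(2.060000, 0.377073) = 0.389474
  y ← -0.535487 + (0.53/2)·(1.721811 + 0.389474) = 0.024004
x=2.060000, y=0.024004:
  k1 = f(2.060000, 0.024004) = 0.904955
  k2 = f(2.590000, 0.503630) = 0.204701
  y ← 0.024004 + (0.53/2)·(0.904955 + 0.204701) = 0.318062
y(2.59) ≈ 0.3181

0.3181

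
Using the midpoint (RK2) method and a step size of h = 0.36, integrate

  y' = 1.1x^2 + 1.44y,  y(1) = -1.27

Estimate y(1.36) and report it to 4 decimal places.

Midpoint: k1 = f(x_n, y_n); k2 = f(x_n + h/2, y_n + (h/2)·k1); y_{n+1} = y_n + h·k2.
x=1.000000, y=-1.270000:
  k1 = f(1.000000, -1.270000) = -0.728800
  k2 = f(1.180000, -1.401184) = -0.486065
  y ← -1.270000 + 0.36·(-0.486065) = -1.444983
y(1.36) ≈ -1.4450

-1.4450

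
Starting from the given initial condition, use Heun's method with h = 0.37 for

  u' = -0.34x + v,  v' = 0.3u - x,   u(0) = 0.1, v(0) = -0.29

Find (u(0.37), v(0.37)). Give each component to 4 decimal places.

Heun on (u,v): k1 = f(x_n, state_n); k2 = f(x_n + h, state_n + h·k1); state_{n+1} = state_n + (h/2)·(k1 + k2).
0.000000: (0.100000, -0.290000)
  k1 = (-0.290000, 0.030000)
  predictor → (-0.007300, -0.278900)
  k2 = (-0.404700, -0.372190)
  → (-0.028519, -0.353305)
(u(0.37), v(0.37)) ≈ (-0.0285, -0.3533)

-0.0285, -0.3533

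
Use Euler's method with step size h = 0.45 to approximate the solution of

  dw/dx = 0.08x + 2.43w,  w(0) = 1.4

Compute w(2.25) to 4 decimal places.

56.7552

Euler: w_{n+1} = w_n + h·f(x_n, w_n).
x=0.000000, w=1.400000: f=3.402000 → w ← 1.400000 + 0.45·3.402000 = 2.930900
x=0.450000, w=2.930900: f=7.158087 → w ← 2.930900 + 0.45·7.158087 = 6.152039
x=0.900000, w=6.152039: f=15.021455 → w ← 6.152039 + 0.45·15.021455 = 12.911694
x=1.350000, w=12.911694: f=31.483416 → w ← 12.911694 + 0.45·31.483416 = 27.079231
x=1.800000, w=27.079231: f=65.946532 → w ← 27.079231 + 0.45·65.946532 = 56.755171
w(2.25) ≈ 56.7552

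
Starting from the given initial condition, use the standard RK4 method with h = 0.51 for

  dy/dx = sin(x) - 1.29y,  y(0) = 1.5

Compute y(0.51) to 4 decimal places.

RK4: k1 = f(x_n, y_n); k2 = f(x_n + h/2, y_n + (h/2)·k1); k3 = f(x_n + h/2, y_n + (h/2)·k2); k4 = f(x_n + h, y_n + h·k3); y_{n+1} = y_n + (h/6)·(k1 + 2k2 + 2k3 + k4).
x=0.000000, y=1.500000:
  k1 = f(0.000000, 1.500000) = -1.935000
  k2 = f(0.255000, 1.006575) = -1.046236
  k3 = f(0.255000, 1.233210) = -1.338595
  k4 = f(0.510000, 0.817316) = -0.566161
  y ← 1.500000 + (0.51/6)·(k1 + 2k2 + 2k3 + k4) = 0.881980
y(0.51) ≈ 0.8820

0.8820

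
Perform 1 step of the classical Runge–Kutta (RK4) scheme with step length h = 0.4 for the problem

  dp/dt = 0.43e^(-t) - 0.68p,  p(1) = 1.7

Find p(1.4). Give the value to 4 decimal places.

1.3404

RK4: k1 = f(t_n, p_n); k2 = f(t_n + h/2, p_n + (h/2)·k1); k3 = f(t_n + h/2, p_n + (h/2)·k2); k4 = f(t_n + h, p_n + h·k3); p_{n+1} = p_n + (h/6)·(k1 + 2k2 + 2k3 + k4).
t=1.000000, p=1.700000:
  k1 = f(1.000000, 1.700000) = -0.997812
  k2 = f(1.200000, 1.500438) = -0.890784
  k3 = f(1.200000, 1.521843) = -0.905340
  k4 = f(1.400000, 1.337864) = -0.803711
  p ← 1.700000 + (0.4/6)·(k1 + 2k2 + 2k3 + k4) = 1.340415
p(1.4) ≈ 1.3404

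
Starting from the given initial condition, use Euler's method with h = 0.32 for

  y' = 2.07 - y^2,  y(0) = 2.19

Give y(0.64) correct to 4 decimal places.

Euler: y_{n+1} = y_n + h·f(x_n, y_n).
x=0.000000, y=2.190000: f=-2.726100 → y ← 2.190000 + 0.32·(-2.726100) = 1.317648
x=0.320000, y=1.317648: f=0.333804 → y ← 1.317648 + 0.32·0.333804 = 1.424465
y(0.64) ≈ 1.4245

1.4245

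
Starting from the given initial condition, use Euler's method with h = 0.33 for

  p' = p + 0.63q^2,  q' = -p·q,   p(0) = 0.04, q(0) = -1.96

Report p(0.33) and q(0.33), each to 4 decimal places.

Euler on (p,q): p_{n+1} = p_n + h·p', q_{n+1} = q_n + h·q'.
0.000000: (0.040000, -1.960000); f=(2.460208, 0.078400) → (0.851869, -1.934128)
(p(0.33), q(0.33)) ≈ (0.8519, -1.9341)

0.8519, -1.9341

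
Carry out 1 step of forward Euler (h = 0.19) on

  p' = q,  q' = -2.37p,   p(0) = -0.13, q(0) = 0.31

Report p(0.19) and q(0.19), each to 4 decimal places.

-0.0711, 0.3685

Euler on (p,q): p_{n+1} = p_n + h·p', q_{n+1} = q_n + h·q'.
0.000000: (-0.130000, 0.310000); f=(0.310000, 0.308100) → (-0.071100, 0.368539)
(p(0.19), q(0.19)) ≈ (-0.0711, 0.3685)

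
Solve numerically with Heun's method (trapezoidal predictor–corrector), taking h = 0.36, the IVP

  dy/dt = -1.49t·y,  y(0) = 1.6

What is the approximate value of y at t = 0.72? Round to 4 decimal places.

1.0807

Heun: k1 = f(t_n, y_n); k2 = f(t_n + h, y_n + h·k1); y_{n+1} = y_n + (h/2)·(k1 + k2).
t=0.000000, y=1.600000:
  k1 = f(0.000000, 1.600000) = 0.000000
  k2 = f(0.360000, 1.600000) = -0.858240
  y ← 1.600000 + (0.36/2)·(0.000000 + (-0.858240)) = 1.445517
t=0.360000, y=1.445517:
  k1 = f(0.360000, 1.445517) = -0.775375
  k2 = f(0.720000, 1.166382) = -1.251294
  y ← 1.445517 + (0.36/2)·(-0.775375 + (-1.251294)) = 1.080716
y(0.72) ≈ 1.0807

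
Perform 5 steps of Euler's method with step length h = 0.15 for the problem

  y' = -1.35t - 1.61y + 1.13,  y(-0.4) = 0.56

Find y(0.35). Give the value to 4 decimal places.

0.6786

Euler: y_{n+1} = y_n + h·f(t_n, y_n).
t=-0.400000, y=0.560000: f=0.768400 → y ← 0.560000 + 0.15·0.768400 = 0.675260
t=-0.250000, y=0.675260: f=0.380331 → y ← 0.675260 + 0.15·0.380331 = 0.732310
t=-0.100000, y=0.732310: f=0.085981 → y ← 0.732310 + 0.15·0.085981 = 0.745207
t=0.050000, y=0.745207: f=-0.137283 → y ← 0.745207 + 0.15·(-0.137283) = 0.724614
t=0.200000, y=0.724614: f=-0.306629 → y ← 0.724614 + 0.15·(-0.306629) = 0.678620
y(0.35) ≈ 0.6786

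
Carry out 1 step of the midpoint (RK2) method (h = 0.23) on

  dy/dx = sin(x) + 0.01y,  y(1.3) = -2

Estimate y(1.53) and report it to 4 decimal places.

Midpoint: k1 = f(x_n, y_n); k2 = f(x_n + h/2, y_n + (h/2)·k1); y_{n+1} = y_n + h·k2.
x=1.300000, y=-2.000000:
  k1 = f(1.300000, -2.000000) = 0.943558
  k2 = f(1.415000, -1.891491) = 0.968973
  y ← -2.000000 + 0.23·0.968973 = -1.777136
y(1.53) ≈ -1.7771

-1.7771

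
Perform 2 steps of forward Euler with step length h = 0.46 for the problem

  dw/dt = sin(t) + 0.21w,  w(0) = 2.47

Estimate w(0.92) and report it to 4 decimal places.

3.1745

Euler: w_{n+1} = w_n + h·f(t_n, w_n).
t=0.000000, w=2.470000: f=0.518700 → w ← 2.470000 + 0.46·0.518700 = 2.708602
t=0.460000, w=2.708602: f=1.012755 → w ← 2.708602 + 0.46·1.012755 = 3.174469
w(0.92) ≈ 3.1745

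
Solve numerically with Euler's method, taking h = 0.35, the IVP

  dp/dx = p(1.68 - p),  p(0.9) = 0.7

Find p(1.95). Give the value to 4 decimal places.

Euler: p_{n+1} = p_n + h·f(x_n, p_n).
x=0.900000, p=0.700000: f=0.686000 → p ← 0.700000 + 0.35·0.686000 = 0.940100
x=1.250000, p=0.940100: f=0.695580 → p ← 0.940100 + 0.35·0.695580 = 1.183553
x=1.600000, p=1.183553: f=0.587571 → p ← 1.183553 + 0.35·0.587571 = 1.389203
p(1.95) ≈ 1.3892

1.3892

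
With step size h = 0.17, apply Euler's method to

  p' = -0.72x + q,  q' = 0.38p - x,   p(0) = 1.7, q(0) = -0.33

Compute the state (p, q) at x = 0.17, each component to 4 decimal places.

1.6439, -0.2202

Euler on (p,q): p_{n+1} = p_n + h·p', q_{n+1} = q_n + h·q'.
0.000000: (1.700000, -0.330000); f=(-0.330000, 0.646000) → (1.643900, -0.220180)
(p(0.17), q(0.17)) ≈ (1.6439, -0.2202)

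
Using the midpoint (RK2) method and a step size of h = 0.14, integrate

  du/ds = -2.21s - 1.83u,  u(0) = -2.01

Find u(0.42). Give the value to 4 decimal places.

-1.0979

Midpoint: k1 = f(s_n, u_n); k2 = f(s_n + h/2, u_n + (h/2)·k1); u_{n+1} = u_n + h·k2.
s=0.000000, u=-2.010000:
  k1 = f(0.000000, -2.010000) = 3.678300
  k2 = f(0.070000, -1.752519) = 3.052410
  u ← -2.010000 + 0.14·3.052410 = -1.582663
s=0.140000, u=-1.582663:
  k1 = f(0.140000, -1.582663) = 2.586873
  k2 = f(0.210000, -1.401582) = 2.100794
  u ← -1.582663 + 0.14·2.100794 = -1.288551
s=0.280000, u=-1.288551:
  k1 = f(0.280000, -1.288551) = 1.739249
  k2 = f(0.350000, -1.166804) = 1.361751
  u ← -1.288551 + 0.14·1.361751 = -1.097906
u(0.42) ≈ -1.0979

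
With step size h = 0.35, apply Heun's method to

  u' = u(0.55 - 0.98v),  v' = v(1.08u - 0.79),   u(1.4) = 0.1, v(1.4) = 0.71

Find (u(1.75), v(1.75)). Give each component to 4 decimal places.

0.0978, 0.5602

Heun on (u,v): k1 = f(t_n, state_n); k2 = f(t_n + h, state_n + h·k1); state_{n+1} = state_n + (h/2)·(k1 + k2).
1.400000: (0.100000, 0.710000)
  k1 = (-0.014580, -0.484220)
  predictor → (0.094897, 0.540523)
  k2 = (0.001925, -0.371616)
  → (0.097785, 0.560229)
(u(1.75), v(1.75)) ≈ (0.0978, 0.5602)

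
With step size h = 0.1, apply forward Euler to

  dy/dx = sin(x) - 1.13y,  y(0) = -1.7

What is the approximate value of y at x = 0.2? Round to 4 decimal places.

Euler: y_{n+1} = y_n + h·f(x_n, y_n).
x=0.000000, y=-1.700000: f=1.921000 → y ← -1.700000 + 0.1·1.921000 = -1.507900
x=0.100000, y=-1.507900: f=1.803760 → y ← -1.507900 + 0.1·1.803760 = -1.327524
y(0.2) ≈ -1.3275

-1.3275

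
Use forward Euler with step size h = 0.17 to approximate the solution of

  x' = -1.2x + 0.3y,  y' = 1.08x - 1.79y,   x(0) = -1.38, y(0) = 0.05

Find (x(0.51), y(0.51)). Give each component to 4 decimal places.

Euler on (x,y): x_{n+1} = x_n + h·x', y_{n+1} = y_n + h·y'.
0.000000: (-1.380000, 0.050000); f=(1.671000, -1.579900) → (-1.095930, -0.218583)
0.170000: (-1.095930, -0.218583); f=(1.249541, -0.792341) → (-0.883508, -0.353281)
0.340000: (-0.883508, -0.353281); f=(0.954225, -0.321816) → (-0.721290, -0.407990)
(x(0.51), y(0.51)) ≈ (-0.7213, -0.4080)

-0.7213, -0.4080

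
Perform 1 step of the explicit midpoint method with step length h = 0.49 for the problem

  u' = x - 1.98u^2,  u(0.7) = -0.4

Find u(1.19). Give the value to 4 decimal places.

-0.0279

Midpoint: k1 = f(x_n, u_n); k2 = f(x_n + h/2, u_n + (h/2)·k1); u_{n+1} = u_n + h·k2.
x=0.700000, u=-0.400000:
  k1 = f(0.700000, -0.400000) = 0.383200
  k2 = f(0.945000, -0.306116) = 0.759460
  u ← -0.400000 + 0.49·0.759460 = -0.027865
u(1.19) ≈ -0.0279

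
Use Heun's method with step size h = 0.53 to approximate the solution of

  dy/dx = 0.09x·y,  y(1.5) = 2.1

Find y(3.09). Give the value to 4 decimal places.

2.9138

Heun: k1 = f(x_n, y_n); k2 = f(x_n + h, y_n + h·k1); y_{n+1} = y_n + (h/2)·(k1 + k2).
x=1.500000, y=2.100000:
  k1 = f(1.500000, 2.100000) = 0.283500
  k2 = f(2.030000, 2.250255) = 0.411122
  y ← 2.100000 + (0.53/2)·(0.283500 + 0.411122) = 2.284075
x=2.030000, y=2.284075:
  k1 = f(2.030000, 2.284075) = 0.417300
  k2 = f(2.560000, 2.505244) = 0.577208
  y ← 2.284075 + (0.53/2)·(0.417300 + 0.577208) = 2.547620
x=2.560000, y=2.547620:
  k1 = f(2.560000, 2.547620) = 0.586972
  k2 = f(3.090000, 2.858714) = 0.795008
  y ← 2.547620 + (0.53/2)·(0.586972 + 0.795008) = 2.913844
y(3.09) ≈ 2.9138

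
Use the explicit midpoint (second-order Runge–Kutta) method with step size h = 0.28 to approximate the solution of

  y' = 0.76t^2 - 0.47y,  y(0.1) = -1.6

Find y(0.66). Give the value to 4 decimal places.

Midpoint: k1 = f(t_n, y_n); k2 = f(t_n + h/2, y_n + (h/2)·k1); y_{n+1} = y_n + h·k2.
t=0.100000, y=-1.600000:
  k1 = f(0.100000, -1.600000) = 0.759600
  k2 = f(0.240000, -1.493656) = 0.745794
  y ← -1.600000 + 0.28·0.745794 = -1.391178
t=0.380000, y=-1.391178:
  k1 = f(0.380000, -1.391178) = 0.763597
  k2 = f(0.520000, -1.284274) = 0.809113
  y ← -1.391178 + 0.28·0.809113 = -1.164626
y(0.66) ≈ -1.1646

-1.1646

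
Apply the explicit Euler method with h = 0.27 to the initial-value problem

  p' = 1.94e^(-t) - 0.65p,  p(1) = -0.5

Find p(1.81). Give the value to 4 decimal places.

0.0843

Euler: p_{n+1} = p_n + h·f(t_n, p_n).
t=1.000000, p=-0.500000: f=1.038686 → p ← -0.500000 + 0.27·1.038686 = -0.219555
t=1.270000, p=-0.219555: f=0.687524 → p ← -0.219555 + 0.27·0.687524 = -0.033923
t=1.540000, p=-0.033923: f=0.437949 → p ← -0.033923 + 0.27·0.437949 = 0.084323
p(1.81) ≈ 0.0843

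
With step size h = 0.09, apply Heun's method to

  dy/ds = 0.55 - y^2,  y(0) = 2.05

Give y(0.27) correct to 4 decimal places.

Heun: k1 = f(s_n, y_n); k2 = f(s_n + h, y_n + h·k1); y_{n+1} = y_n + (h/2)·(k1 + k2).
s=0.000000, y=2.050000:
  k1 = f(0.000000, 2.050000) = -3.652500
  k2 = f(0.090000, 1.721275) = -2.412788
  y ← 2.050000 + (0.09/2)·(-3.652500 + (-2.412788)) = 1.777062
s=0.090000, y=1.777062:
  k1 = f(0.090000, 1.777062) = -2.607950
  k2 = f(0.180000, 1.542347) = -1.828833
  y ← 1.777062 + (0.09/2)·(-2.607950 + (-1.828833)) = 1.577407
s=0.180000, y=1.577407:
  k1 = f(0.180000, 1.577407) = -1.938212
  k2 = f(0.270000, 1.402968) = -1.418318
  y ← 1.577407 + (0.09/2)·(-1.938212 + (-1.418318)) = 1.426363
y(0.27) ≈ 1.4264

1.4264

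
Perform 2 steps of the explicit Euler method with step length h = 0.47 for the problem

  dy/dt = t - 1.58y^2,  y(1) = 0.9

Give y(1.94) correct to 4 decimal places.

1.0208

Euler: y_{n+1} = y_n + h·f(t_n, y_n).
t=1.000000, y=0.900000: f=-0.279800 → y ← 0.900000 + 0.47·(-0.279800) = 0.768494
t=1.470000, y=0.768494: f=0.536879 → y ← 0.768494 + 0.47·0.536879 = 1.020827
y(1.94) ≈ 1.0208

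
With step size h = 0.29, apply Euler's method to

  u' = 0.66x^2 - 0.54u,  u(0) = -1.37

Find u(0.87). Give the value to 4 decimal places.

-0.7439

Euler: u_{n+1} = u_n + h·f(x_n, u_n).
x=0.000000, u=-1.370000: f=0.739800 → u ← -1.370000 + 0.29·0.739800 = -1.155458
x=0.290000, u=-1.155458: f=0.679453 → u ← -1.155458 + 0.29·0.679453 = -0.958417
x=0.580000, u=-0.958417: f=0.739569 → u ← -0.958417 + 0.29·0.739569 = -0.743942
u(0.87) ≈ -0.7439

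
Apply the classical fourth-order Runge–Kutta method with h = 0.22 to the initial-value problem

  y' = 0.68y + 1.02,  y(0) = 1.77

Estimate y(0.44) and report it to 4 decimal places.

RK4: k1 = f(t_n, y_n); k2 = f(t_n + h/2, y_n + (h/2)·k1); k3 = f(t_n + h/2, y_n + (h/2)·k2); k4 = f(t_n + h, y_n + h·k3); y_{n+1} = y_n + (h/6)·(k1 + 2k2 + 2k3 + k4).
t=0.000000, y=1.770000:
  k1 = f(0.000000, 1.770000) = 2.223600
  k2 = f(0.110000, 2.014596) = 2.389925
  k3 = f(0.110000, 2.032892) = 2.402366
  k4 = f(0.220000, 2.298521) = 2.582994
  y ← 1.770000 + (0.22/6)·(k1 + 2k2 + 2k3 + k4) = 2.297677
t=0.220000, y=2.297677:
  k1 = f(0.220000, 2.297677) = 2.582420
  k2 = f(0.330000, 2.581743) = 2.775585
  k3 = f(0.330000, 2.602991) = 2.790034
  k4 = f(0.440000, 2.911484) = 2.999809
  y ← 2.297677 + (0.22/6)·(k1 + 2k2 + 2k3 + k4) = 2.910504
y(0.44) ≈ 2.9105

2.9105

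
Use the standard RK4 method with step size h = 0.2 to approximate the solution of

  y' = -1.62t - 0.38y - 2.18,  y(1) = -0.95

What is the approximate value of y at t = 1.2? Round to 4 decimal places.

-1.6439

RK4: k1 = f(t_n, y_n); k2 = f(t_n + h/2, y_n + (h/2)·k1); k3 = f(t_n + h/2, y_n + (h/2)·k2); k4 = f(t_n + h, y_n + h·k3); y_{n+1} = y_n + (h/6)·(k1 + 2k2 + 2k3 + k4).
t=1.000000, y=-0.950000:
  k1 = f(1.000000, -0.950000) = -3.439000
  k2 = f(1.100000, -1.293900) = -3.470318
  k3 = f(1.100000, -1.297032) = -3.469128
  k4 = f(1.200000, -1.643826) = -3.499346
  y ← -0.950000 + (0.2/6)·(k1 + 2k2 + 2k3 + k4) = -1.643908
y(1.2) ≈ -1.6439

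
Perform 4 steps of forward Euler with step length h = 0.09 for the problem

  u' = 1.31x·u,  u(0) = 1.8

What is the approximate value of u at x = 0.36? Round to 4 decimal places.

1.9168

Euler: u_{n+1} = u_n + h·f(x_n, u_n).
x=0.000000, u=1.800000: f=0.000000 → u ← 1.800000 + 0.09·0.000000 = 1.800000
x=0.090000, u=1.800000: f=0.212220 → u ← 1.800000 + 0.09·0.212220 = 1.819100
x=0.180000, u=1.819100: f=0.428944 → u ← 1.819100 + 0.09·0.428944 = 1.857705
x=0.270000, u=1.857705: f=0.657070 → u ← 1.857705 + 0.09·0.657070 = 1.916841
u(0.36) ≈ 1.9168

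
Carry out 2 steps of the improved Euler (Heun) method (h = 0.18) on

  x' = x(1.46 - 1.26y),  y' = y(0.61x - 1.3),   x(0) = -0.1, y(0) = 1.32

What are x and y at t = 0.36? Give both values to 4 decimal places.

Heun on (x,y): k1 = f(t_n, state_n); k2 = f(t_n + h, state_n + h·k1); state_{n+1} = state_n + (h/2)·(k1 + k2).
0.000000: (-0.100000, 1.320000)
  k1 = (0.020320, -1.796520)
  predictor → (-0.096342, 0.996626)
  k2 = (-0.019678, -1.354185)
  → (-0.099942, 1.036437)
0.180000: (-0.099942, 1.036437)
  k1 = (-0.015400, -1.410554)
  predictor → (-0.102714, 0.782537)
  k2 = (-0.048687, -1.066328)
  → (-0.105710, 0.813517)
(x(0.36), y(0.36)) ≈ (-0.1057, 0.8135)

-0.1057, 0.8135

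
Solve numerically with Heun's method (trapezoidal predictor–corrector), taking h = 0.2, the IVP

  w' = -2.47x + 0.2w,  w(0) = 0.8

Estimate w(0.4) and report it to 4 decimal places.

Heun: k1 = f(x_n, w_n); k2 = f(x_n + h, w_n + h·k1); w_{n+1} = w_n + (h/2)·(k1 + k2).
x=0.000000, w=0.800000:
  k1 = f(0.000000, 0.800000) = 0.160000
  k2 = f(0.200000, 0.832000) = -0.327600
  w ← 0.800000 + (0.2/2)·(0.160000 + (-0.327600)) = 0.783240
x=0.200000, w=0.783240:
  k1 = f(0.200000, 0.783240) = -0.337352
  k2 = f(0.400000, 0.715770) = -0.844846
  w ← 0.783240 + (0.2/2)·(-0.337352 + (-0.844846)) = 0.665020
w(0.4) ≈ 0.6650

0.6650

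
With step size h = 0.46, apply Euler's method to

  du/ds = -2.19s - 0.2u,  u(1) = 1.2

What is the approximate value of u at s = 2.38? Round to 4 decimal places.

-3.2019

Euler: u_{n+1} = u_n + h·f(s_n, u_n).
s=1.000000, u=1.200000: f=-2.430000 → u ← 1.200000 + 0.46·(-2.430000) = 0.082200
s=1.460000, u=0.082200: f=-3.213840 → u ← 0.082200 + 0.46·(-3.213840) = -1.396166
s=1.920000, u=-1.396166: f=-3.925567 → u ← -1.396166 + 0.46·(-3.925567) = -3.201927
u(2.38) ≈ -3.2019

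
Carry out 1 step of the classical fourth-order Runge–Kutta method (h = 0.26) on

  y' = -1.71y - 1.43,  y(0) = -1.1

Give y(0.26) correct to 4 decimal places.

RK4: k1 = f(t_n, y_n); k2 = f(t_n + h/2, y_n + (h/2)·k1); k3 = f(t_n + h/2, y_n + (h/2)·k2); k4 = f(t_n + h, y_n + h·k3); y_{n+1} = y_n + (h/6)·(k1 + 2k2 + 2k3 + k4).
t=0.000000, y=-1.100000:
  k1 = f(0.000000, -1.100000) = 0.451000
  k2 = f(0.130000, -1.041370) = 0.350743
  k3 = f(0.130000, -1.054403) = 0.373030
  k4 = f(0.260000, -1.003012) = 0.285151
  y ← -1.100000 + (0.26/6)·(k1 + 2k2 + 2k3 + k4) = -1.005373
y(0.26) ≈ -1.0054

-1.0054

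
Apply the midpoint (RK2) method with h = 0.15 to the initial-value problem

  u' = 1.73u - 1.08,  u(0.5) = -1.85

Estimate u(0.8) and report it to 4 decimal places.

Midpoint: k1 = f(s_n, u_n); k2 = f(s_n + h/2, u_n + (h/2)·k1); u_{n+1} = u_n + h·k2.
s=0.500000, u=-1.850000:
  k1 = f(0.500000, -1.850000) = -4.280500
  k2 = f(0.575000, -2.171038) = -4.835895
  u ← -1.850000 + 0.15·(-4.835895) = -2.575384
s=0.650000, u=-2.575384:
  k1 = f(0.650000, -2.575384) = -5.535415
  k2 = f(0.725000, -2.990540) = -6.253635
  u ← -2.575384 + 0.15·(-6.253635) = -3.513429
u(0.8) ≈ -3.5134

-3.5134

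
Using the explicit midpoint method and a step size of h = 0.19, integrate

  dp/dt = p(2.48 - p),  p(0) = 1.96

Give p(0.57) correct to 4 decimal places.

2.3246

Midpoint: k1 = f(t_n, p_n); k2 = f(t_n + h/2, p_n + (h/2)·k1); p_{n+1} = p_n + h·k2.
t=0.000000, p=1.960000:
  k1 = f(0.000000, 1.960000) = 1.019200
  k2 = f(0.095000, 2.056824) = 0.870399
  p ← 1.960000 + 0.19·0.870399 = 2.125376
t=0.190000, p=2.125376:
  k1 = f(0.190000, 2.125376) = 0.753710
  k2 = f(0.285000, 2.196978) = 0.621793
  p ← 2.125376 + 0.19·0.621793 = 2.243516
t=0.380000, p=2.243516:
  k1 = f(0.380000, 2.243516) = 0.530555
  k2 = f(0.475000, 2.293919) = 0.426855
  p ← 2.243516 + 0.19·0.426855 = 2.324619
p(0.57) ≈ 2.3246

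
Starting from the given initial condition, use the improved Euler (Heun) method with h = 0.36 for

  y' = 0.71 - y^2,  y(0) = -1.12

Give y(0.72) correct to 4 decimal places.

-2.1187

Heun: k1 = f(s_n, y_n); k2 = f(s_n + h, y_n + h·k1); y_{n+1} = y_n + (h/2)·(k1 + k2).
s=0.000000, y=-1.120000:
  k1 = f(0.000000, -1.120000) = -0.544400
  k2 = f(0.360000, -1.315984) = -1.021814
  y ← -1.120000 + (0.36/2)·(-0.544400 + (-1.021814)) = -1.401918
s=0.360000, y=-1.401918:
  k1 = f(0.360000, -1.401918) = -1.255375
  k2 = f(0.720000, -1.853854) = -2.726773
  y ← -1.401918 + (0.36/2)·(-1.255375 + (-2.726773)) = -2.118705
y(0.72) ≈ -2.1187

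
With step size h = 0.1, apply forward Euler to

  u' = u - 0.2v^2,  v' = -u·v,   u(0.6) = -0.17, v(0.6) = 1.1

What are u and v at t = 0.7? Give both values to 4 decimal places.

Euler on (u,v): u_{n+1} = u_n + h·u', v_{n+1} = v_n + h·v'.
0.600000: (-0.170000, 1.100000); f=(-0.412000, 0.187000) → (-0.211200, 1.118700)
(u(0.7), v(0.7)) ≈ (-0.2112, 1.1187)

-0.2112, 1.1187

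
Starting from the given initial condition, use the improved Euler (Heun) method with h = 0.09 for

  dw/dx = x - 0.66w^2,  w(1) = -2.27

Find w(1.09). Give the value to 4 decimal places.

Heun: k1 = f(x_n, w_n); k2 = f(x_n + h, w_n + h·k1); w_{n+1} = w_n + (h/2)·(k1 + k2).
x=1.000000, w=-2.270000:
  k1 = f(1.000000, -2.270000) = -2.400914
  k2 = f(1.090000, -2.486082) = -2.989199
  w ← -2.270000 + (0.09/2)·(-2.400914 + (-2.989199)) = -2.512555
w(1.09) ≈ -2.5126

-2.5126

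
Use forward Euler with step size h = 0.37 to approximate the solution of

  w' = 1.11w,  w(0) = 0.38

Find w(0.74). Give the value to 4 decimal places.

0.7562

Euler: w_{n+1} = w_n + h·f(t_n, w_n).
t=0.000000, w=0.380000: f=0.421800 → w ← 0.380000 + 0.37·0.421800 = 0.536066
t=0.370000, w=0.536066: f=0.595033 → w ← 0.536066 + 0.37·0.595033 = 0.756228
w(0.74) ≈ 0.7562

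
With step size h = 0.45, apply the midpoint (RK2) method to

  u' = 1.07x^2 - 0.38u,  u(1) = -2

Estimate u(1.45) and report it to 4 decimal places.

Midpoint: k1 = f(x_n, u_n); k2 = f(x_n + h/2, u_n + (h/2)·k1); u_{n+1} = u_n + h·k2.
x=1.000000, u=-2.000000:
  k1 = f(1.000000, -2.000000) = 1.830000
  k2 = f(1.225000, -1.588250) = 2.209204
  u ← -2.000000 + 0.45·2.209204 = -1.005858
u(1.45) ≈ -1.0059

-1.0059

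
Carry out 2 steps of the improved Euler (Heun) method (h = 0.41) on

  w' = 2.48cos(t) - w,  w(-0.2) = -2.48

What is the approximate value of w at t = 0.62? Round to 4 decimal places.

Heun: k1 = f(t_n, w_n); k2 = f(t_n + h, w_n + h·k1); w_{n+1} = w_n + (h/2)·(k1 + k2).
t=-0.200000, w=-2.480000:
  k1 = f(-0.200000, -2.480000) = 4.910565
  k2 = f(0.210000, -0.466668) = 2.892185
  w ← -2.480000 + (0.41/2)·(4.910565 + 2.892185) = -0.880436
t=0.210000, w=-0.880436:
  k1 = f(0.210000, -0.880436) = 3.305953
  k2 = f(0.620000, 0.475004) = 1.543414
  w ← -0.880436 + (0.41/2)·(3.305953 + 1.543414) = 0.113684
w(0.62) ≈ 0.1137

0.1137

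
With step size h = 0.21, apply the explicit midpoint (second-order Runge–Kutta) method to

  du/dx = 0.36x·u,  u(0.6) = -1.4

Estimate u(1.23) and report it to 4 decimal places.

-1.7213

Midpoint: k1 = f(x_n, u_n); k2 = f(x_n + h/2, u_n + (h/2)·k1); u_{n+1} = u_n + h·k2.
x=0.600000, u=-1.400000:
  k1 = f(0.600000, -1.400000) = -0.302400
  k2 = f(0.705000, -1.431752) = -0.363379
  u ← -1.400000 + 0.21·(-0.363379) = -1.476310
x=0.810000, u=-1.476310:
  k1 = f(0.810000, -1.476310) = -0.430492
  k2 = f(0.915000, -1.521511) = -0.501186
  u ← -1.476310 + 0.21·(-0.501186) = -1.581559
x=1.020000, u=-1.581559:
  k1 = f(1.020000, -1.581559) = -0.580748
  k2 = f(1.125000, -1.642537) = -0.665228
  u ← -1.581559 + 0.21·(-0.665228) = -1.721256
u(1.23) ≈ -1.7213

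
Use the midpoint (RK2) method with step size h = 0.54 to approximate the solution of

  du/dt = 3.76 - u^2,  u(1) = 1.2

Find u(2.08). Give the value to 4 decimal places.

Midpoint: k1 = f(t_n, u_n); k2 = f(t_n + h/2, u_n + (h/2)·k1); u_{n+1} = u_n + h·k2.
t=1.000000, u=1.200000:
  k1 = f(1.000000, 1.200000) = 2.320000
  k2 = f(1.270000, 1.826400) = 0.424263
  u ← 1.200000 + 0.54·0.424263 = 1.429102
t=1.540000, u=1.429102:
  k1 = f(1.540000, 1.429102) = 1.717667
  k2 = f(1.810000, 1.892872) = 0.177035
  u ← 1.429102 + 0.54·0.177035 = 1.524701
u(2.08) ≈ 1.5247

1.5247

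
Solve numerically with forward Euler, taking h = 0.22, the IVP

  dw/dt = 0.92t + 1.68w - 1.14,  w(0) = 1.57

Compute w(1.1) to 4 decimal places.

Euler: w_{n+1} = w_n + h·f(t_n, w_n).
t=0.000000, w=1.570000: f=1.497600 → w ← 1.570000 + 0.22·1.497600 = 1.899472
t=0.220000, w=1.899472: f=2.253513 → w ← 1.899472 + 0.22·2.253513 = 2.395245
t=0.440000, w=2.395245: f=3.288811 → w ← 2.395245 + 0.22·3.288811 = 3.118783
t=0.660000, w=3.118783: f=4.706756 → w ← 3.118783 + 0.22·4.706756 = 4.154270
t=0.880000, w=4.154270: f=6.648773 → w ← 4.154270 + 0.22·6.648773 = 5.617000
w(1.1) ≈ 5.6170

5.6170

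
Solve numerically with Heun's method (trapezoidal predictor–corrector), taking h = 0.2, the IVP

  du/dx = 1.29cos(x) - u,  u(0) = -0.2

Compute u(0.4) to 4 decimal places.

0.2738

Heun: k1 = f(x_n, u_n); k2 = f(x_n + h, u_n + h·k1); u_{n+1} = u_n + (h/2)·(k1 + k2).
x=0.000000, u=-0.200000:
  k1 = f(0.000000, -0.200000) = 1.490000
  k2 = f(0.200000, 0.098000) = 1.166286
  u ← -0.200000 + (0.2/2)·(1.490000 + 1.166286) = 0.065629
x=0.200000, u=0.065629:
  k1 = f(0.200000, 0.065629) = 1.198657
  k2 = f(0.400000, 0.305360) = 0.882809
  u ← 0.065629 + (0.2/2)·(1.198657 + 0.882809) = 0.273775
u(0.4) ≈ 0.2738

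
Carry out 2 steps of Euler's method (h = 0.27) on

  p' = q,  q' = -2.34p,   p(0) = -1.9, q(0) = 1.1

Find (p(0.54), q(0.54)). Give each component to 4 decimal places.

Euler on (p,q): p_{n+1} = p_n + h·p', q_{n+1} = q_n + h·q'.
0.000000: (-1.900000, 1.100000); f=(1.100000, 4.446000) → (-1.603000, 2.300420)
0.270000: (-1.603000, 2.300420); f=(2.300420, 3.751020) → (-0.981887, 3.313195)
(p(0.54), q(0.54)) ≈ (-0.9819, 3.3132)

-0.9819, 3.3132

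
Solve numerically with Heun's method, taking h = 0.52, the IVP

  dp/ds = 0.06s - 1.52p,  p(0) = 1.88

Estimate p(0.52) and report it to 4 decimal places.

Heun: k1 = f(s_n, p_n); k2 = f(s_n + h, p_n + h·k1); p_{n+1} = p_n + (h/2)·(k1 + k2).
s=0.000000, p=1.880000:
  k1 = f(0.000000, 1.880000) = -2.857600
  k2 = f(0.520000, 0.394048) = -0.567753
  p ← 1.880000 + (0.52/2)·(-2.857600 + (-0.567753)) = 0.989408
p(0.52) ≈ 0.9894

0.9894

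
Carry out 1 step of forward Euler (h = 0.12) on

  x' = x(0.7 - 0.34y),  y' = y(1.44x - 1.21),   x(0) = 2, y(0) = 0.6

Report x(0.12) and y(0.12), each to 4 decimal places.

2.1190, 0.7202

Euler on (x,y): x_{n+1} = x_n + h·x', y_{n+1} = y_n + h·y'.
0.000000: (2.000000, 0.600000); f=(0.992000, 1.002000) → (2.119040, 0.720240)
(x(0.12), y(0.12)) ≈ (2.1190, 0.7202)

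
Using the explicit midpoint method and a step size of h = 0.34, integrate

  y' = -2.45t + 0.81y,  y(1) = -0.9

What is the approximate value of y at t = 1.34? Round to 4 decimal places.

-2.2713

Midpoint: k1 = f(t_n, y_n); k2 = f(t_n + h/2, y_n + (h/2)·k1); y_{n+1} = y_n + h·k2.
t=1.000000, y=-0.900000:
  k1 = f(1.000000, -0.900000) = -3.179000
  k2 = f(1.170000, -1.440430) = -4.033248
  y ← -0.900000 + 0.34·(-4.033248) = -2.271304
y(1.34) ≈ -2.2713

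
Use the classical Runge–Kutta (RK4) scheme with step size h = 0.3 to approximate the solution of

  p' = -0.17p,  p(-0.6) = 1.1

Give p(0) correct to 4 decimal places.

RK4: k1 = f(s_n, p_n); k2 = f(s_n + h/2, p_n + (h/2)·k1); k3 = f(s_n + h/2, p_n + (h/2)·k2); k4 = f(s_n + h, p_n + h·k3); p_{n+1} = p_n + (h/6)·(k1 + 2k2 + 2k3 + k4).
s=-0.600000, p=1.100000:
  k1 = f(-0.600000, 1.100000) = -0.187000
  k2 = f(-0.450000, 1.071950) = -0.182232
  k3 = f(-0.450000, 1.072665) = -0.182353
  k4 = f(-0.300000, 1.045294) = -0.177700
  p ← 1.100000 + (0.3/6)·(k1 + 2k2 + 2k3 + k4) = 1.045307
s=-0.300000, p=1.045307:
  k1 = f(-0.300000, 1.045307) = -0.177702
  k2 = f(-0.150000, 1.018651) = -0.173171
  k3 = f(-0.150000, 1.019331) = -0.173286
  k4 = f(0.000000, 0.993321) = -0.168865
  p ← 1.045307 + (0.3/6)·(k1 + 2k2 + 2k3 + k4) = 0.993333
p(0) ≈ 0.9933

0.9933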